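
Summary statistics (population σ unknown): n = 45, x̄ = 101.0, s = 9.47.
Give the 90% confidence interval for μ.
(98.63, 103.37)

t-interval (σ unknown):
df = n - 1 = 44
t* = 1.680 for 90% confidence

Margin of error = t* · s/√n = 1.680 · 9.47/√45 = 2.37

CI: (98.63, 103.37)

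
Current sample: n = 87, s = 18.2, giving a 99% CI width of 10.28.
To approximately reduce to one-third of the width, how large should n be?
n ≈ 783

CI width ∝ 1/√n
To reduce width by factor 3, need √n to grow by 3 → need 3² = 9 times as many samples.

Current: n = 87, width = 10.28
New: n = 783, width ≈ 3.36

Width reduced by factor of 10.28/3.36 = 3.06.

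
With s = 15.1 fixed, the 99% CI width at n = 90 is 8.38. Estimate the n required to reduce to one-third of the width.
n ≈ 810

CI width ∝ 1/√n
To reduce width by factor 3, need √n to grow by 3 → need 3² = 9 times as many samples.

Current: n = 90, width = 8.38
New: n = 810, width ≈ 2.74

Width reduced by factor of 8.38/2.74 = 3.06.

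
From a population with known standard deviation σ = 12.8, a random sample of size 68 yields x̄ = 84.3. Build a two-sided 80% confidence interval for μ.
(82.31, 86.29)

z-interval (σ known):
z* = 1.282 for 80% confidence

Margin of error = z* · σ/√n = 1.282 · 12.8/√68 = 1.99

CI: (84.3 - 1.99, 84.3 + 1.99) = (82.31, 86.29)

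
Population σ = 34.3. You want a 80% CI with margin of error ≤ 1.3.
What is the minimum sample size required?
n ≥ 1145

For margin E ≤ 1.3:
n ≥ (z* · σ / E)²
n ≥ (1.282 · 34.3 / 1.3)²
n ≥ 1144.14

Minimum n = 1145 (rounding up)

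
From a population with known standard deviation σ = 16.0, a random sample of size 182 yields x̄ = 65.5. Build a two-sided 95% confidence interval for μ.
(63.18, 67.82)

z-interval (σ known):
z* = 1.960 for 95% confidence

Margin of error = z* · σ/√n = 1.960 · 16.0/√182 = 2.32

CI: (65.5 - 2.32, 65.5 + 2.32) = (63.18, 67.82)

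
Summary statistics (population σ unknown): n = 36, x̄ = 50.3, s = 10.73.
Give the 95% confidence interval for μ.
(46.67, 53.93)

t-interval (σ unknown):
df = n - 1 = 35
t* = 2.030 for 95% confidence

Margin of error = t* · s/√n = 2.030 · 10.73/√36 = 3.63

CI: (46.67, 53.93)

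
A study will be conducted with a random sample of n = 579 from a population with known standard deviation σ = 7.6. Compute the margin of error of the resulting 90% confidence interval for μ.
Margin of error = 0.52

Margin of error = z* · σ/√n
= 1.645 · 7.6/√579
= 1.645 · 7.6/24.0624
= 0.52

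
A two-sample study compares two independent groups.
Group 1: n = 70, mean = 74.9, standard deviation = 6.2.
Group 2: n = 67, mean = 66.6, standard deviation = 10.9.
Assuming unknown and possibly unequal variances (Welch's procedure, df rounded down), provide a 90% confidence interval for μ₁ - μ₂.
(5.77, 10.83)

Difference: x̄₁ - x̄₂ = 8.30
SE = √(s₁²/n₁ + s₂²/n₂) = √(6.2²/70 + 10.9²/67) = 1.5240
df = 103.69 → 103 (Welch–Satterthwaite, rounded down)
t* = 1.660

CI: 8.30 ± 1.660 · 1.5240 = 8.30 ± 2.53 = (5.77, 10.83)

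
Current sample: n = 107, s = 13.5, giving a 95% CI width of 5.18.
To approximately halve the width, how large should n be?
n ≈ 428

CI width ∝ 1/√n
To reduce width by factor 2, need √n to grow by 2 → need 2² = 4 times as many samples.

Current: n = 107, width = 5.18
New: n = 428, width ≈ 2.57

Width reduced by factor of 5.18/2.57 = 2.02.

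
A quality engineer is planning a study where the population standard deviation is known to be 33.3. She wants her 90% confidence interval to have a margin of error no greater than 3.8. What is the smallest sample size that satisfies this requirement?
n ≥ 208

For margin E ≤ 3.8:
n ≥ (z* · σ / E)²
n ≥ (1.645 · 33.3 / 3.8)²
n ≥ 207.80

Minimum n = 208 (rounding up)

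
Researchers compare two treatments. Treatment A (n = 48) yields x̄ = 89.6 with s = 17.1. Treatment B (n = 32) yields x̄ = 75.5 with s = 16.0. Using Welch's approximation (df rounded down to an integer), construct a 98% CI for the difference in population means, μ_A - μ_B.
(5.16, 23.04)

Difference: x̄₁ - x̄₂ = 14.10
SE = √(s₁²/n₁ + s₂²/n₂) = √(17.1²/48 + 16.0²/32) = 3.7539
df = 69.58 → 69 (Welch–Satterthwaite, rounded down)
t* = 2.382

CI: 14.10 ± 2.382 · 3.7539 = 14.10 ± 8.94 = (5.16, 23.04)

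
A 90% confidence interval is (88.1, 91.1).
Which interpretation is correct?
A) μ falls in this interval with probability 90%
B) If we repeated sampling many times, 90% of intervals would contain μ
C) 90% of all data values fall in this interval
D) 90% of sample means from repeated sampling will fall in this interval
B

A) Wrong — μ is fixed; the randomness lives in the interval, not in μ.
B) Correct — this is the frequentist long-run coverage interpretation.
C) Wrong — a CI is about the parameter μ, not individual data values.
D) Wrong — coverage applies to intervals containing μ, not to future x̄ values.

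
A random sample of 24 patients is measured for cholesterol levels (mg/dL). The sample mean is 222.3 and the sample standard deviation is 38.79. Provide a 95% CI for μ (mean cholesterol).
(205.92, 238.68)

t-interval (σ unknown):
df = n - 1 = 23
t* = 2.069 for 95% confidence

Margin of error = t* · s/√n = 2.069 · 38.79/√24 = 16.38

CI: (205.92, 238.68)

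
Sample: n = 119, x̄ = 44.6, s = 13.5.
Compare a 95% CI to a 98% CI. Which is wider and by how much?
98% CI is wider by 0.94

df = 118
95% CI: t* = 1.980, (42.15, 47.05), width = 2 · t* · s/√n = 4.90
98% CI: t* = 2.358, (41.68, 47.52), width = 2 · t* · s/√n = 5.84

The 98% CI is wider by 5.84 - 4.90 = 0.94.
Higher confidence requires a wider interval.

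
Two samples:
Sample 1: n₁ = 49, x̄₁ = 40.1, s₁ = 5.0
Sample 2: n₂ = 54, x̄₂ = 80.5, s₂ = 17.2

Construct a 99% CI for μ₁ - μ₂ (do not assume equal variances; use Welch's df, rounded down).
(-46.90, -33.90)

Difference: x̄₁ - x̄₂ = -40.40
SE = √(s₁²/n₁ + s₂²/n₂) = √(5.0²/49 + 17.2²/54) = 2.4472
df = 62.73 → 62 (Welch–Satterthwaite, rounded down)
t* = 2.657

CI: -40.40 ± 2.657 · 2.4472 = -40.40 ± 6.50 = (-46.90, -33.90)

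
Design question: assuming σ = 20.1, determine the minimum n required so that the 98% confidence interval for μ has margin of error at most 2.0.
n ≥ 547

For margin E ≤ 2.0:
n ≥ (z* · σ / E)²
n ≥ (2.326 · 20.1 / 2.0)²
n ≥ 546.45

Minimum n = 547 (rounding up)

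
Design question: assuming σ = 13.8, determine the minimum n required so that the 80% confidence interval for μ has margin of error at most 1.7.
n ≥ 109

For margin E ≤ 1.7:
n ≥ (z* · σ / E)²
n ≥ (1.282 · 13.8 / 1.7)²
n ≥ 108.30

Minimum n = 109 (rounding up)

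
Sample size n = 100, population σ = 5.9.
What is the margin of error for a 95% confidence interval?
Margin of error = 1.16

Margin of error = z* · σ/√n
= 1.960 · 5.9/√100
= 1.960 · 5.9/10.0000
= 1.16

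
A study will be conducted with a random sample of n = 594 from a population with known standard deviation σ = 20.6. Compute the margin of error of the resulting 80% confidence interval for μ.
Margin of error = 1.08

Margin of error = z* · σ/√n
= 1.282 · 20.6/√594
= 1.282 · 20.6/24.3721
= 1.08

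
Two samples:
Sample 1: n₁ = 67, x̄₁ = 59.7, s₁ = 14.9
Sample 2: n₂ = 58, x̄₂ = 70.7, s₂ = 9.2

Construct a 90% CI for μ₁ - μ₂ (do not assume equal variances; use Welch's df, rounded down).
(-14.62, -7.38)

Difference: x̄₁ - x̄₂ = -11.00
SE = √(s₁²/n₁ + s₂²/n₂) = √(14.9²/67 + 9.2²/58) = 2.1847
df = 111.82 → 111 (Welch–Satterthwaite, rounded down)
t* = 1.659

CI: -11.00 ± 1.659 · 2.1847 = -11.00 ± 3.62 = (-14.62, -7.38)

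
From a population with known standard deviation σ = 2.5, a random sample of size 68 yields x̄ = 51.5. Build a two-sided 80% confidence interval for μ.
(51.11, 51.89)

z-interval (σ known):
z* = 1.282 for 80% confidence

Margin of error = z* · σ/√n = 1.282 · 2.5/√68 = 0.39

CI: (51.5 - 0.39, 51.5 + 0.39) = (51.11, 51.89)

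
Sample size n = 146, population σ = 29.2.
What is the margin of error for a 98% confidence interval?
Margin of error = 5.62

Margin of error = z* · σ/√n
= 2.326 · 29.2/√146
= 2.326 · 29.2/12.0830
= 5.62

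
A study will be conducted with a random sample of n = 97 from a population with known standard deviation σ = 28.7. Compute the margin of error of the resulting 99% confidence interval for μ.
Margin of error = 7.51

Margin of error = z* · σ/√n
= 2.576 · 28.7/√97
= 2.576 · 28.7/9.8489
= 7.51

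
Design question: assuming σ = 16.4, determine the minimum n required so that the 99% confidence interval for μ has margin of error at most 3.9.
n ≥ 118

For margin E ≤ 3.9:
n ≥ (z* · σ / E)²
n ≥ (2.576 · 16.4 / 3.9)²
n ≥ 117.34

Minimum n = 118 (rounding up)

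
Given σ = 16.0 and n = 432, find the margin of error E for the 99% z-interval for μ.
Margin of error = 1.98

Margin of error = z* · σ/√n
= 2.576 · 16.0/√432
= 2.576 · 16.0/20.7846
= 1.98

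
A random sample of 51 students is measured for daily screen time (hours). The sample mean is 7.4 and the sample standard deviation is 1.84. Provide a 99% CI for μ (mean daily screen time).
(6.71, 8.09)

t-interval (σ unknown):
df = n - 1 = 50
t* = 2.678 for 99% confidence

Margin of error = t* · s/√n = 2.678 · 1.84/√51 = 0.69

CI: (6.71, 8.09)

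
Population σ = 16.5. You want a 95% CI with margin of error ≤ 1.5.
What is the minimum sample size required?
n ≥ 465

For margin E ≤ 1.5:
n ≥ (z* · σ / E)²
n ≥ (1.960 · 16.5 / 1.5)²
n ≥ 464.83

Minimum n = 465 (rounding up)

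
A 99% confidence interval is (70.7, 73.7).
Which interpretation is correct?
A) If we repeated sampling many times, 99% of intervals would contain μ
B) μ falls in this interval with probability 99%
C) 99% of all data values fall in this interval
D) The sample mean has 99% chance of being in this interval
A

A) Correct — this is the frequentist long-run coverage interpretation.
B) Wrong — μ is fixed; the randomness lives in the interval, not in μ.
C) Wrong — a CI is about the parameter μ, not individual data values.
D) Wrong — x̄ is observed and sits in the interval by construction.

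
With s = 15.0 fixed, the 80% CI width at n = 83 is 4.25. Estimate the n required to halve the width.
n ≈ 332

CI width ∝ 1/√n
To reduce width by factor 2, need √n to grow by 2 → need 2² = 4 times as many samples.

Current: n = 83, width = 4.25
New: n = 332, width ≈ 2.11

Width reduced by factor of 4.25/2.11 = 2.01.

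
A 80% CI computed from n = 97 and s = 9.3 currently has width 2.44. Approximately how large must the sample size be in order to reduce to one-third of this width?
n ≈ 873

CI width ∝ 1/√n
To reduce width by factor 3, need √n to grow by 3 → need 3² = 9 times as many samples.

Current: n = 97, width = 2.44
New: n = 873, width ≈ 0.81

Width reduced by factor of 2.44/0.81 = 3.01.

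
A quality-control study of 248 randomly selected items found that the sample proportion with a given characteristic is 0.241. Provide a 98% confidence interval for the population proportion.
(0.178, 0.304)

Proportion CI:
SE = √(p̂(1-p̂)/n) = √(0.241 · 0.759 / 248) = 0.02716

z* = 2.326
Margin = z* · SE = 2.326 · 0.02716 = 0.0632

CI: 0.241 ± 0.0632 = (0.178, 0.304)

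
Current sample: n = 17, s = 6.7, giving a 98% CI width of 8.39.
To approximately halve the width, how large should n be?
n ≈ 68

CI width ∝ 1/√n
To reduce width by factor 2, need √n to grow by 2 → need 2² = 4 times as many samples.

Current: n = 17, width = 8.39
New: n = 68, width ≈ 3.87

Width reduced by factor of 8.39/3.87 = 2.17.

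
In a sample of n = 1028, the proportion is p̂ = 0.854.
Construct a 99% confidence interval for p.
(0.826, 0.882)

Proportion CI:
SE = √(p̂(1-p̂)/n) = √(0.854 · 0.146 / 1028) = 0.01101

z* = 2.576
Margin = z* · SE = 2.576 · 0.01101 = 0.0284

CI: 0.854 ± 0.0284 = (0.826, 0.882)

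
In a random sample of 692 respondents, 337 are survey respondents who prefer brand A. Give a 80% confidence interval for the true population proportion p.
(0.463, 0.511)

Proportion CI:
p̂ = 337/692 = 0.48699
SE = √(p̂(1-p̂)/n) = √(0.48699 · 0.51301 / 692) = 0.01900

z* = 1.282
Margin = z* · SE = 1.282 · 0.01900 = 0.0244

CI: 0.48699 ± 0.0244 = (0.463, 0.511)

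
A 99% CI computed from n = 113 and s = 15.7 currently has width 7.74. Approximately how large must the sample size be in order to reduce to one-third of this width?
n ≈ 1017

CI width ∝ 1/√n
To reduce width by factor 3, need √n to grow by 3 → need 3² = 9 times as many samples.

Current: n = 113, width = 7.74
New: n = 1017, width ≈ 2.54

Width reduced by factor of 7.74/2.54 = 3.05.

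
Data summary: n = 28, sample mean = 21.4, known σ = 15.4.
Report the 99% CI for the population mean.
(13.90, 28.90)

z-interval (σ known):
z* = 2.576 for 99% confidence

Margin of error = z* · σ/√n = 2.576 · 15.4/√28 = 7.50

CI: (21.4 - 7.50, 21.4 + 7.50) = (13.90, 28.90)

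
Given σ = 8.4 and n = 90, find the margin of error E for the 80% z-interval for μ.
Margin of error = 1.14

Margin of error = z* · σ/√n
= 1.282 · 8.4/√90
= 1.282 · 8.4/9.4868
= 1.14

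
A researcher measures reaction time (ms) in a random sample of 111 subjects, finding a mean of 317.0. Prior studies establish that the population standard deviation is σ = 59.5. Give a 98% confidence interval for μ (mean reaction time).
(303.86, 330.14)

z-interval (σ known):
z* = 2.326 for 98% confidence

Margin of error = z* · σ/√n = 2.326 · 59.5/√111 = 13.14

CI: (317.0 - 13.14, 317.0 + 13.14) = (303.86, 330.14)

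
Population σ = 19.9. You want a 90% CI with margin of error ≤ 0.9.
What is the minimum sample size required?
n ≥ 1323

For margin E ≤ 0.9:
n ≥ (z* · σ / E)²
n ≥ (1.645 · 19.9 / 0.9)²
n ≥ 1322.98

Minimum n = 1323 (rounding up)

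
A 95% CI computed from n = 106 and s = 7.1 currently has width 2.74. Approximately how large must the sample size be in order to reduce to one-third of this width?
n ≈ 954

CI width ∝ 1/√n
To reduce width by factor 3, need √n to grow by 3 → need 3² = 9 times as many samples.

Current: n = 106, width = 2.74
New: n = 954, width ≈ 0.90

Width reduced by factor of 2.74/0.90 = 3.04.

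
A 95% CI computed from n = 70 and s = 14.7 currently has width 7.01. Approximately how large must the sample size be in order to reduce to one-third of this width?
n ≈ 630

CI width ∝ 1/√n
To reduce width by factor 3, need √n to grow by 3 → need 3² = 9 times as many samples.

Current: n = 70, width = 7.01
New: n = 630, width ≈ 2.30

Width reduced by factor of 7.01/2.30 = 3.05.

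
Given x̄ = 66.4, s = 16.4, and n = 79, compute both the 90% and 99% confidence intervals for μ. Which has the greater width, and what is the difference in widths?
99% CI is wider by 3.60

df = 78
90% CI: t* = 1.665, (63.33, 69.47), width = 2 · t* · s/√n = 6.14
99% CI: t* = 2.640, (61.53, 71.27), width = 2 · t* · s/√n = 9.74

The 99% CI is wider by 9.74 - 6.14 = 3.60.
Higher confidence requires a wider interval.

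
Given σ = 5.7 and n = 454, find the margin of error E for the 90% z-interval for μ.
Margin of error = 0.44

Margin of error = z* · σ/√n
= 1.645 · 5.7/√454
= 1.645 · 5.7/21.3073
= 0.44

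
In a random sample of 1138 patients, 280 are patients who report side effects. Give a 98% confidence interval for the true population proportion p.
(0.216, 0.276)

Proportion CI:
p̂ = 280/1138 = 0.24605
SE = √(p̂(1-p̂)/n) = √(0.24605 · 0.75395 / 1138) = 0.01277

z* = 2.326
Margin = z* · SE = 2.326 · 0.01277 = 0.0297

CI: 0.24605 ± 0.0297 = (0.216, 0.276)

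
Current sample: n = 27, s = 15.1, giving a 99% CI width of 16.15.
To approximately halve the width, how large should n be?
n ≈ 108

CI width ∝ 1/√n
To reduce width by factor 2, need √n to grow by 2 → need 2² = 4 times as many samples.

Current: n = 27, width = 16.15
New: n = 108, width ≈ 7.62

Width reduced by factor of 16.15/7.62 = 2.12.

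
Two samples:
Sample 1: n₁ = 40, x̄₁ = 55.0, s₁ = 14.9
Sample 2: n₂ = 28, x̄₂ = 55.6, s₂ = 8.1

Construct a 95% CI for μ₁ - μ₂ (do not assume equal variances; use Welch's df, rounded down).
(-6.22, 5.02)

Difference: x̄₁ - x̄₂ = -0.60
SE = √(s₁²/n₁ + s₂²/n₂) = √(14.9²/40 + 8.1²/28) = 2.8095
df = 62.73 → 62 (Welch–Satterthwaite, rounded down)
t* = 1.999

CI: -0.60 ± 1.999 · 2.8095 = -0.60 ± 5.62 = (-6.22, 5.02)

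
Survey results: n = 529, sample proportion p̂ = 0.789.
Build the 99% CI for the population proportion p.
(0.743, 0.835)

Proportion CI:
SE = √(p̂(1-p̂)/n) = √(0.789 · 0.211 / 529) = 0.01774

z* = 2.576
Margin = z* · SE = 2.576 · 0.01774 = 0.0457

CI: 0.789 ± 0.0457 = (0.743, 0.835)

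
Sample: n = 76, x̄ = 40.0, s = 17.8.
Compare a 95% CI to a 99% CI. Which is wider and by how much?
99% CI is wider by 2.66

df = 75
95% CI: t* = 1.992, (35.93, 44.07), width = 2 · t* · s/√n = 8.13
99% CI: t* = 2.643, (34.60, 45.40), width = 2 · t* · s/√n = 10.79

The 99% CI is wider by 10.79 - 8.13 = 2.66.
Higher confidence requires a wider interval.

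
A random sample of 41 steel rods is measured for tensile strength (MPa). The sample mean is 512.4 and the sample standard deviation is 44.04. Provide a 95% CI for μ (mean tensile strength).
(498.50, 526.30)

t-interval (σ unknown):
df = n - 1 = 40
t* = 2.021 for 95% confidence

Margin of error = t* · s/√n = 2.021 · 44.04/√41 = 13.90

CI: (498.50, 526.30)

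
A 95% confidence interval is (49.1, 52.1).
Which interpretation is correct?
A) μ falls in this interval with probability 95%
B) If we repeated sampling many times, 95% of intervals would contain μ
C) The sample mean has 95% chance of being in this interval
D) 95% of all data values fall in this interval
B

A) Wrong — μ is fixed; the randomness lives in the interval, not in μ.
B) Correct — this is the frequentist long-run coverage interpretation.
C) Wrong — x̄ is observed and sits in the interval by construction.
D) Wrong — a CI is about the parameter μ, not individual data values.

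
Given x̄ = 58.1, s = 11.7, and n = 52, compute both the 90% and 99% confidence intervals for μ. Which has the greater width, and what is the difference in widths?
99% CI is wider by 3.24

df = 51
90% CI: t* = 1.675, (55.38, 60.82), width = 2 · t* · s/√n = 5.44
99% CI: t* = 2.676, (53.76, 62.44), width = 2 · t* · s/√n = 8.68

The 99% CI is wider by 8.68 - 5.44 = 3.24.
Higher confidence requires a wider interval.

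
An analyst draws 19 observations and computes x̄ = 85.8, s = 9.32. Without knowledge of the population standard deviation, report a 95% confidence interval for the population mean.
(81.31, 90.29)

t-interval (σ unknown):
df = n - 1 = 18
t* = 2.101 for 95% confidence

Margin of error = t* · s/√n = 2.101 · 9.32/√19 = 4.49

CI: (81.31, 90.29)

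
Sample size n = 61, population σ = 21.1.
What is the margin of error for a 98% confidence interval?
Margin of error = 6.28

Margin of error = z* · σ/√n
= 2.326 · 21.1/√61
= 2.326 · 21.1/7.8102
= 6.28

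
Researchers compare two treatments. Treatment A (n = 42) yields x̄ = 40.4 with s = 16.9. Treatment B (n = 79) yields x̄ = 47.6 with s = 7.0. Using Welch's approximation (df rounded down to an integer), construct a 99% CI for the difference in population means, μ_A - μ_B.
(-14.51, 0.11)

Difference: x̄₁ - x̄₂ = -7.20
SE = √(s₁²/n₁ + s₂²/n₂) = √(16.9²/42 + 7.0²/79) = 2.7241
df = 48.61 → 48 (Welch–Satterthwaite, rounded down)
t* = 2.682

CI: -7.20 ± 2.682 · 2.7241 = -7.20 ± 7.31 = (-14.51, 0.11)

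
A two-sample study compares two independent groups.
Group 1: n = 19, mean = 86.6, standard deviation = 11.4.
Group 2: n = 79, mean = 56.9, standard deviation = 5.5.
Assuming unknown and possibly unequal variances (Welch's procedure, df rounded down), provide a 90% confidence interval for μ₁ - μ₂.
(25.06, 34.34)

Difference: x̄₁ - x̄₂ = 29.70
SE = √(s₁²/n₁ + s₂²/n₂) = √(11.4²/19 + 5.5²/79) = 2.6875
df = 20.06 → 20 (Welch–Satterthwaite, rounded down)
t* = 1.725

CI: 29.70 ± 1.725 · 2.6875 = 29.70 ± 4.64 = (25.06, 34.34)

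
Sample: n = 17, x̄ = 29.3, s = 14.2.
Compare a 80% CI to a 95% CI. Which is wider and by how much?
95% CI is wider by 5.39

df = 16
80% CI: t* = 1.337, (24.70, 33.90), width = 2 · t* · s/√n = 9.21
95% CI: t* = 2.120, (22.00, 36.60), width = 2 · t* · s/√n = 14.60

The 95% CI is wider by 14.60 - 9.21 = 5.39.
Higher confidence requires a wider interval.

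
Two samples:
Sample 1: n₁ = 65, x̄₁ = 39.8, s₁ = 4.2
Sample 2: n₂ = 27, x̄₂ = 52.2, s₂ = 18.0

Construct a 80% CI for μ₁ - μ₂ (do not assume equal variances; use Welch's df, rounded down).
(-17.00, -7.80)

Difference: x̄₁ - x̄₂ = -12.40
SE = √(s₁²/n₁ + s₂²/n₂) = √(4.2²/65 + 18.0²/27) = 3.5031
df = 27.18 → 27 (Welch–Satterthwaite, rounded down)
t* = 1.314

CI: -12.40 ± 1.314 · 3.5031 = -12.40 ± 4.60 = (-17.00, -7.80)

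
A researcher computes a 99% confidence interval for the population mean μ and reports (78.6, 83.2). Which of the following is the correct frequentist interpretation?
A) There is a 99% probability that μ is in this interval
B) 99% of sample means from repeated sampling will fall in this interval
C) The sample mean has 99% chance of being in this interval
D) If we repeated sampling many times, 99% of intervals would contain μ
D

A) Wrong — μ is fixed; the randomness lives in the interval, not in μ.
B) Wrong — coverage applies to intervals containing μ, not to future x̄ values.
C) Wrong — x̄ is observed and sits in the interval by construction.
D) Correct — this is the frequentist long-run coverage interpretation.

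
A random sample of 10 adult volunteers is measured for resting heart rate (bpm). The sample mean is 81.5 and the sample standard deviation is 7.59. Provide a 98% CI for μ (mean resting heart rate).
(74.73, 88.27)

t-interval (σ unknown):
df = n - 1 = 9
t* = 2.821 for 98% confidence

Margin of error = t* · s/√n = 2.821 · 7.59/√10 = 6.77

CI: (74.73, 88.27)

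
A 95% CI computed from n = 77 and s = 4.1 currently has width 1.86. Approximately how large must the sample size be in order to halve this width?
n ≈ 308

CI width ∝ 1/√n
To reduce width by factor 2, need √n to grow by 2 → need 2² = 4 times as many samples.

Current: n = 77, width = 1.86
New: n = 308, width ≈ 0.92

Width reduced by factor of 1.86/0.92 = 2.02.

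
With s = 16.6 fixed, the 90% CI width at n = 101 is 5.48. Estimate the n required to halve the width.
n ≈ 404

CI width ∝ 1/√n
To reduce width by factor 2, need √n to grow by 2 → need 2² = 4 times as many samples.

Current: n = 101, width = 5.48
New: n = 404, width ≈ 2.72

Width reduced by factor of 5.48/2.72 = 2.01.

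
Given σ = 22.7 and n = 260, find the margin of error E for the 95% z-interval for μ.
Margin of error = 2.76

Margin of error = z* · σ/√n
= 1.960 · 22.7/√260
= 1.960 · 22.7/16.1245
= 2.76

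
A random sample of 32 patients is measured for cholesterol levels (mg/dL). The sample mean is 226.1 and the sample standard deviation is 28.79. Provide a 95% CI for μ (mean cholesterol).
(215.72, 236.48)

t-interval (σ unknown):
df = n - 1 = 31
t* = 2.040 for 95% confidence

Margin of error = t* · s/√n = 2.040 · 28.79/√32 = 10.38

CI: (215.72, 236.48)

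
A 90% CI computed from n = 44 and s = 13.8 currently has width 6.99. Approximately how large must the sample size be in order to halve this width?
n ≈ 176

CI width ∝ 1/√n
To reduce width by factor 2, need √n to grow by 2 → need 2² = 4 times as many samples.

Current: n = 44, width = 6.99
New: n = 176, width ≈ 3.44

Width reduced by factor of 6.99/3.44 = 2.03.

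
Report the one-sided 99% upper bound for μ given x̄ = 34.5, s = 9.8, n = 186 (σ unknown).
μ ≤ 36.19

Upper bound (one-sided):
t* = 2.347 (one-sided for 99%)
Upper bound = x̄ + t* · s/√n = 34.5 + 2.347 · 9.8/√186 = 36.19

We are 99% confident that μ ≤ 36.19.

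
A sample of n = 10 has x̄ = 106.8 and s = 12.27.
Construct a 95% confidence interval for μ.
(98.02, 115.58)

t-interval (σ unknown):
df = n - 1 = 9
t* = 2.262 for 95% confidence

Margin of error = t* · s/√n = 2.262 · 12.27/√10 = 8.78

CI: (98.02, 115.58)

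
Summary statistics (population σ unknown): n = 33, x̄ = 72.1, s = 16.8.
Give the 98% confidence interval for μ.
(64.94, 79.26)

t-interval (σ unknown):
df = n - 1 = 32
t* = 2.449 for 98% confidence

Margin of error = t* · s/√n = 2.449 · 16.8/√33 = 7.16

CI: (64.94, 79.26)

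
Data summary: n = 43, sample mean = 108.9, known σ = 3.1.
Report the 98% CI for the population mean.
(107.80, 110.00)

z-interval (σ known):
z* = 2.326 for 98% confidence

Margin of error = z* · σ/√n = 2.326 · 3.1/√43 = 1.10

CI: (108.9 - 1.10, 108.9 + 1.10) = (107.80, 110.00)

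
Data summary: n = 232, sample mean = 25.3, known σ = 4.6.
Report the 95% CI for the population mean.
(24.71, 25.89)

z-interval (σ known):
z* = 1.960 for 95% confidence

Margin of error = z* · σ/√n = 1.960 · 4.6/√232 = 0.59

CI: (25.3 - 0.59, 25.3 + 0.59) = (24.71, 25.89)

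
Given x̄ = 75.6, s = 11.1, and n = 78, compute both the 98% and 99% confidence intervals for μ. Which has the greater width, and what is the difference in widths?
99% CI is wider by 0.67

df = 77
98% CI: t* = 2.376, (72.61, 78.59), width = 2 · t* · s/√n = 5.97
99% CI: t* = 2.641, (72.28, 78.92), width = 2 · t* · s/√n = 6.64

The 99% CI is wider by 6.64 - 5.97 = 0.67.
Higher confidence requires a wider interval.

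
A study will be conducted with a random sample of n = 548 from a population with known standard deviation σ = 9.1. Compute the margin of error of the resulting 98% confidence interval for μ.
Margin of error = 0.90

Margin of error = z* · σ/√n
= 2.326 · 9.1/√548
= 2.326 · 9.1/23.4094
= 0.90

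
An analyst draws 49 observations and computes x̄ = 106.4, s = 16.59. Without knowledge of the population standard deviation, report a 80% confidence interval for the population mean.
(103.32, 109.48)

t-interval (σ unknown):
df = n - 1 = 48
t* = 1.299 for 80% confidence

Margin of error = t* · s/√n = 1.299 · 16.59/√49 = 3.08

CI: (103.32, 109.48)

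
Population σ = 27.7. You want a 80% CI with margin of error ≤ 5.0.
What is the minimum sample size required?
n ≥ 51

For margin E ≤ 5.0:
n ≥ (z* · σ / E)²
n ≥ (1.282 · 27.7 / 5.0)²
n ≥ 50.44

Minimum n = 51 (rounding up)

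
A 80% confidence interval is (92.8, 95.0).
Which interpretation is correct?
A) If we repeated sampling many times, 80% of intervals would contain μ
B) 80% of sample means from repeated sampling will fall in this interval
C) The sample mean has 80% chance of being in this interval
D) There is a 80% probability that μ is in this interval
A

A) Correct — this is the frequentist long-run coverage interpretation.
B) Wrong — coverage applies to intervals containing μ, not to future x̄ values.
C) Wrong — x̄ is observed and sits in the interval by construction.
D) Wrong — μ is fixed; the randomness lives in the interval, not in μ.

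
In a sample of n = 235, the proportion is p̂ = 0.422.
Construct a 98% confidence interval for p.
(0.347, 0.497)

Proportion CI:
SE = √(p̂(1-p̂)/n) = √(0.422 · 0.578 / 235) = 0.03222

z* = 2.326
Margin = z* · SE = 2.326 · 0.03222 = 0.0749

CI: 0.422 ± 0.0749 = (0.347, 0.497)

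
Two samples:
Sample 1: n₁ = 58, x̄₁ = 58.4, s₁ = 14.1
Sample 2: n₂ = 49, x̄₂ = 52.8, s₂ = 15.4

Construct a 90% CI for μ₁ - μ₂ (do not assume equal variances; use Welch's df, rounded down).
(0.82, 10.38)

Difference: x̄₁ - x̄₂ = 5.60
SE = √(s₁²/n₁ + s₂²/n₂) = √(14.1²/58 + 15.4²/49) = 2.8754
df = 98.47 → 98 (Welch–Satterthwaite, rounded down)
t* = 1.661

CI: 5.60 ± 1.661 · 2.8754 = 5.60 ± 4.78 = (0.82, 10.38)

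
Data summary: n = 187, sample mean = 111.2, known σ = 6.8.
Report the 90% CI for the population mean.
(110.38, 112.02)

z-interval (σ known):
z* = 1.645 for 90% confidence

Margin of error = z* · σ/√n = 1.645 · 6.8/√187 = 0.82

CI: (111.2 - 0.82, 111.2 + 0.82) = (110.38, 112.02)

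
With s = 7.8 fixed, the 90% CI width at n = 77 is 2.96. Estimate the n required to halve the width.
n ≈ 308

CI width ∝ 1/√n
To reduce width by factor 2, need √n to grow by 2 → need 2² = 4 times as many samples.

Current: n = 77, width = 2.96
New: n = 308, width ≈ 1.47

Width reduced by factor of 2.96/1.47 = 2.01.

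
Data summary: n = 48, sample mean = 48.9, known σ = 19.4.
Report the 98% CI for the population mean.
(42.39, 55.41)

z-interval (σ known):
z* = 2.326 for 98% confidence

Margin of error = z* · σ/√n = 2.326 · 19.4/√48 = 6.51

CI: (48.9 - 6.51, 48.9 + 6.51) = (42.39, 55.41)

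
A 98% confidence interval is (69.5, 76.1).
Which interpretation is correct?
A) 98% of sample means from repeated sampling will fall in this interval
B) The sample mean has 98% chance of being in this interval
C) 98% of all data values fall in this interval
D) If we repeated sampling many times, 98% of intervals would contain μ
D

A) Wrong — coverage applies to intervals containing μ, not to future x̄ values.
B) Wrong — x̄ is observed and sits in the interval by construction.
C) Wrong — a CI is about the parameter μ, not individual data values.
D) Correct — this is the frequentist long-run coverage interpretation.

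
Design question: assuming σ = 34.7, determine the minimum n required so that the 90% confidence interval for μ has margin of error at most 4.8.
n ≥ 142

For margin E ≤ 4.8:
n ≥ (z* · σ / E)²
n ≥ (1.645 · 34.7 / 4.8)²
n ≥ 141.42

Minimum n = 142 (rounding up)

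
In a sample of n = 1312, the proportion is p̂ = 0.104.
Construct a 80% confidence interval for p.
(0.093, 0.115)

Proportion CI:
SE = √(p̂(1-p̂)/n) = √(0.104 · 0.896 / 1312) = 0.00843

z* = 1.282
Margin = z* · SE = 1.282 · 0.00843 = 0.0108

CI: 0.104 ± 0.0108 = (0.093, 0.115)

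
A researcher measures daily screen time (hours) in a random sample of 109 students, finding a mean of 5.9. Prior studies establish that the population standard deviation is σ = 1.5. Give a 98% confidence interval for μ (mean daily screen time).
(5.57, 6.23)

z-interval (σ known):
z* = 2.326 for 98% confidence

Margin of error = z* · σ/√n = 2.326 · 1.5/√109 = 0.33

CI: (5.9 - 0.33, 5.9 + 0.33) = (5.57, 6.23)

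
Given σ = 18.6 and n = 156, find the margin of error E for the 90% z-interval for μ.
Margin of error = 2.45

Margin of error = z* · σ/√n
= 1.645 · 18.6/√156
= 1.645 · 18.6/12.4900
= 2.45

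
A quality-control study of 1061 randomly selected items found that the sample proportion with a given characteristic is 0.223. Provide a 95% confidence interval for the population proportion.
(0.198, 0.248)

Proportion CI:
SE = √(p̂(1-p̂)/n) = √(0.223 · 0.777 / 1061) = 0.01278

z* = 1.960
Margin = z* · SE = 1.960 · 0.01278 = 0.0250

CI: 0.223 ± 0.0250 = (0.198, 0.248)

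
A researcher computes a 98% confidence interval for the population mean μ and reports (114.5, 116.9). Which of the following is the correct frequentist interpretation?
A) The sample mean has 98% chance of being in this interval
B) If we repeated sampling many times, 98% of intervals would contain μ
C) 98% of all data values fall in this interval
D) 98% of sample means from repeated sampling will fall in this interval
B

A) Wrong — x̄ is observed and sits in the interval by construction.
B) Correct — this is the frequentist long-run coverage interpretation.
C) Wrong — a CI is about the parameter μ, not individual data values.
D) Wrong — coverage applies to intervals containing μ, not to future x̄ values.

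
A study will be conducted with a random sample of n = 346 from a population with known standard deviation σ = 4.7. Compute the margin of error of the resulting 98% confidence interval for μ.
Margin of error = 0.59

Margin of error = z* · σ/√n
= 2.326 · 4.7/√346
= 2.326 · 4.7/18.6011
= 0.59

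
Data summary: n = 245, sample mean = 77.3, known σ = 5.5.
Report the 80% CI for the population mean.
(76.85, 77.75)

z-interval (σ known):
z* = 1.282 for 80% confidence

Margin of error = z* · σ/√n = 1.282 · 5.5/√245 = 0.45

CI: (77.3 - 0.45, 77.3 + 0.45) = (76.85, 77.75)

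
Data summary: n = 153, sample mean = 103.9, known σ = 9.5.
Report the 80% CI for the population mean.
(102.92, 104.88)

z-interval (σ known):
z* = 1.282 for 80% confidence

Margin of error = z* · σ/√n = 1.282 · 9.5/√153 = 0.98

CI: (103.9 - 0.98, 103.9 + 0.98) = (102.92, 104.88)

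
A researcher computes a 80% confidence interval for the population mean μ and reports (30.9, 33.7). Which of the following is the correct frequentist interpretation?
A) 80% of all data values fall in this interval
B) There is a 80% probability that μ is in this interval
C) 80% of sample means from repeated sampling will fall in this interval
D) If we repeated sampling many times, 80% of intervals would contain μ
D

A) Wrong — a CI is about the parameter μ, not individual data values.
B) Wrong — μ is fixed; the randomness lives in the interval, not in μ.
C) Wrong — coverage applies to intervals containing μ, not to future x̄ values.
D) Correct — this is the frequentist long-run coverage interpretation.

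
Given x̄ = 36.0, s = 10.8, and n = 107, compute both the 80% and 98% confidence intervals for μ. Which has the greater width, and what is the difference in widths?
98% CI is wider by 2.24

df = 106
80% CI: t* = 1.290, (34.65, 37.35), width = 2 · t* · s/√n = 2.69
98% CI: t* = 2.362, (33.53, 38.47), width = 2 · t* · s/√n = 4.93

The 98% CI is wider by 4.93 - 2.69 = 2.24.
Higher confidence requires a wider interval.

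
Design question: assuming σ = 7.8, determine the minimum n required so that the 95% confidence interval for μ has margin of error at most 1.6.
n ≥ 92

For margin E ≤ 1.6:
n ≥ (z* · σ / E)²
n ≥ (1.960 · 7.8 / 1.6)²
n ≥ 91.30

Minimum n = 92 (rounding up)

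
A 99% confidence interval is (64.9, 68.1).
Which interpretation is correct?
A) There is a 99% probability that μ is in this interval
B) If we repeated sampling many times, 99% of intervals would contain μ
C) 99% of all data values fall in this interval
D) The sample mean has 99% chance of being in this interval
B

A) Wrong — μ is fixed; the randomness lives in the interval, not in μ.
B) Correct — this is the frequentist long-run coverage interpretation.
C) Wrong — a CI is about the parameter μ, not individual data values.
D) Wrong — x̄ is observed and sits in the interval by construction.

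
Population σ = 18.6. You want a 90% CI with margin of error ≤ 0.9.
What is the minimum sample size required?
n ≥ 1156

For margin E ≤ 0.9:
n ≥ (z* · σ / E)²
n ≥ (1.645 · 18.6 / 0.9)²
n ≥ 1155.77

Minimum n = 1156 (rounding up)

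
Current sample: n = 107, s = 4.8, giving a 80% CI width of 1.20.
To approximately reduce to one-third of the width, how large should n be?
n ≈ 963

CI width ∝ 1/√n
To reduce width by factor 3, need √n to grow by 3 → need 3² = 9 times as many samples.

Current: n = 107, width = 1.20
New: n = 963, width ≈ 0.40

Width reduced by factor of 1.20/0.40 = 3.00.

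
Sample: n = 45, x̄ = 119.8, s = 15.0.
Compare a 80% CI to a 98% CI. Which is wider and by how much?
98% CI is wider by 4.98

df = 44
80% CI: t* = 1.301, (116.89, 122.71), width = 2 · t* · s/√n = 5.82
98% CI: t* = 2.414, (114.40, 125.20), width = 2 · t* · s/√n = 10.80

The 98% CI is wider by 10.80 - 5.82 = 4.98.
Higher confidence requires a wider interval.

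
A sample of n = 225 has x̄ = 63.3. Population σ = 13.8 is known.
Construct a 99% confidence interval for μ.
(60.93, 65.67)

z-interval (σ known):
z* = 2.576 for 99% confidence

Margin of error = z* · σ/√n = 2.576 · 13.8/√225 = 2.37

CI: (63.3 - 2.37, 63.3 + 2.37) = (60.93, 65.67)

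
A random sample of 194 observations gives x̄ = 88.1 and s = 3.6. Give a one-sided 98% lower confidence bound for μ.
μ ≥ 87.57

Lower bound (one-sided):
t* = 2.068 (one-sided for 98%)
Lower bound = x̄ - t* · s/√n = 88.1 - 2.068 · 3.6/√194 = 87.57

We are 98% confident that μ ≥ 87.57.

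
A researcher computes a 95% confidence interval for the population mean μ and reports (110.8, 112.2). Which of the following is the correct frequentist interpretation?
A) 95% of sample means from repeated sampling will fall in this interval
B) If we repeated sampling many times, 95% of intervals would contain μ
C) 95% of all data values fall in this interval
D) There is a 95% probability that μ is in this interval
B

A) Wrong — coverage applies to intervals containing μ, not to future x̄ values.
B) Correct — this is the frequentist long-run coverage interpretation.
C) Wrong — a CI is about the parameter μ, not individual data values.
D) Wrong — μ is fixed; the randomness lives in the interval, not in μ.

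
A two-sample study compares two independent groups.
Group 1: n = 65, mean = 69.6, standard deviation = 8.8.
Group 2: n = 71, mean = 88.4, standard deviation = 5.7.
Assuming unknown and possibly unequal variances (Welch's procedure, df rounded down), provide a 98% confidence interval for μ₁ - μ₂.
(-21.83, -15.77)

Difference: x̄₁ - x̄₂ = -18.80
SE = √(s₁²/n₁ + s₂²/n₂) = √(8.8²/65 + 5.7²/71) = 1.2841
df = 108.03 → 108 (Welch–Satterthwaite, rounded down)
t* = 2.361

CI: -18.80 ± 2.361 · 1.2841 = -18.80 ± 3.03 = (-21.83, -15.77)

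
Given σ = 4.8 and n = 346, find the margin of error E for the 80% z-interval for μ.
Margin of error = 0.33

Margin of error = z* · σ/√n
= 1.282 · 4.8/√346
= 1.282 · 4.8/18.6011
= 0.33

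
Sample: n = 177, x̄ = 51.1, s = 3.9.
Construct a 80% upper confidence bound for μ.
μ ≤ 51.35

Upper bound (one-sided):
t* = 0.844 (one-sided for 80%)
Upper bound = x̄ + t* · s/√n = 51.1 + 0.844 · 3.9/√177 = 51.35

We are 80% confident that μ ≤ 51.35.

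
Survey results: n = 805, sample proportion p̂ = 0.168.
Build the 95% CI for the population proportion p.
(0.142, 0.194)

Proportion CI:
SE = √(p̂(1-p̂)/n) = √(0.168 · 0.832 / 805) = 0.01318

z* = 1.960
Margin = z* · SE = 1.960 · 0.01318 = 0.0258

CI: 0.168 ± 0.0258 = (0.142, 0.194)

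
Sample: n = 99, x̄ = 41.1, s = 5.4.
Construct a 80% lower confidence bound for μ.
μ ≥ 40.64

Lower bound (one-sided):
t* = 0.845 (one-sided for 80%)
Lower bound = x̄ - t* · s/√n = 41.1 - 0.845 · 5.4/√99 = 40.64

We are 80% confident that μ ≥ 40.64.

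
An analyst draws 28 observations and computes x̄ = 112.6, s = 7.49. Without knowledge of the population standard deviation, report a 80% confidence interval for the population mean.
(110.74, 114.46)

t-interval (σ unknown):
df = n - 1 = 27
t* = 1.314 for 80% confidence

Margin of error = t* · s/√n = 1.314 · 7.49/√28 = 1.86

CI: (110.74, 114.46)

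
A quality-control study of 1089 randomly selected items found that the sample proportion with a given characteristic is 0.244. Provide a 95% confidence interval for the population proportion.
(0.218, 0.270)

Proportion CI:
SE = √(p̂(1-p̂)/n) = √(0.244 · 0.756 / 1089) = 0.01301

z* = 1.960
Margin = z* · SE = 1.960 · 0.01301 = 0.0255

CI: 0.244 ± 0.0255 = (0.218, 0.270)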